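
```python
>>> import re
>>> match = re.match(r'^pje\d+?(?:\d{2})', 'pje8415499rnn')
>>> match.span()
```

(0, 6)

This matches anchored at the start of the string; then the literal 'pje', then one or more of a digit (lazy); then exactly 2 of a digit (non-capturing group).
A non-greedy quantifier consumes as few characters as it can — just enough that the remainder of the pattern still matches from where it stops; whatever follows it matches normally.
`re.match` only tries the pattern at the start of the string.
The match spans [0:6] → 'pje841'.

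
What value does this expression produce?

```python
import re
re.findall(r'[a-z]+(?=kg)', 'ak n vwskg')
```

The `(?=…)`/`(?<=…)` assertion just peeks at neighbouring text; it doesn't advance the match position.
`findall` yields the raw match text (1 of them) because the pattern has no groups.

['vws']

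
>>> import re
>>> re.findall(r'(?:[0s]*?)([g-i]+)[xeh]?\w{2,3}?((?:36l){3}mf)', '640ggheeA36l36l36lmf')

Pattern: zero or more of one of [0s] (lazy) (non-capturing group); then one or more of a character in [g-i] (captured); then optionally one of [xeh]; then 2 to 3 of a word character (lazy); then the literal '36l' repeated 3 times, then the literal 'mf' (captured).
With 2 capturing groups, `findall` returns a 2-tuple per match.

[('ggh', '36l36l36lmf')]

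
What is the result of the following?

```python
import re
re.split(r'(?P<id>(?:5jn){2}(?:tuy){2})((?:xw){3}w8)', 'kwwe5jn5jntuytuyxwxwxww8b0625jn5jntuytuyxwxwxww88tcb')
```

['kwwe', '5jn5jntuytuy', 'xwxwxww8', 'b062', '5jn5jntuytuy', 'xwxwxww8', '8tcb']

With a capturing group present, the delimiter's captured portion is kept in the result list.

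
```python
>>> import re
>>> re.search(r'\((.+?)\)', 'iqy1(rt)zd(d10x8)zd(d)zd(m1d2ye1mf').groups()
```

A `+?`/`*?`/`{m,n}?` starts at its minimum and grows only as far as needed for what follows to match.
`re.search` scans for the first position where the pattern succeeds.
The match spans [4:8] → '(rt)'.
Captured: group 1 = 'rt'.

('rt',)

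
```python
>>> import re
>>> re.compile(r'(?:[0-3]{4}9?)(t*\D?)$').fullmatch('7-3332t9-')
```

For `fullmatch`, every character of the input must be accounted for by the pattern.
Here the string isn't matched end-to-end, so the call returns None.

None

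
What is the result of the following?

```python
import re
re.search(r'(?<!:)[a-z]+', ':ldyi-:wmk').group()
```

The negative lookahead/lookbehind blocks any match where the forbidden context is present.
`search` walks the string left to right and returns the first match it finds.
The match spans [2:5] → 'dyi'.

'dyi'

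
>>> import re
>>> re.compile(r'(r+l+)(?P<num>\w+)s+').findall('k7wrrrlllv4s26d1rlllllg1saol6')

[('rrrlll', 'v4s26d1rlllllg1')]

Pattern: one or more of the literal 'r', then one or more of a literal 'l' (captured); then one or more of a word character (captured as 'num'); then one or more of a literal 's'.
Scanning left to right: at [3:25] match 'rrrlllv4s26d1rlllllg1s', groups = ('rrrlll', 'v4s26d1rlllllg1').
2 groups means the one result is a tuple of 2 captured strings — 1 here.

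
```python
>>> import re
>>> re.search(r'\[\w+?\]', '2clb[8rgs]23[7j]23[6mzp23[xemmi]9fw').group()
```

`re.search` scans for the first position where the pattern succeeds.
The match spans [4:10] → '[8rgs]'.

'[8rgs]'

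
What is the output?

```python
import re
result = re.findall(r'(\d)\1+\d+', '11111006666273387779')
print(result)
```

After group 1 captures some text, `\1` only succeeds where that same text appears again.
`findall` collects group 1 from the one match (1 total).

['1']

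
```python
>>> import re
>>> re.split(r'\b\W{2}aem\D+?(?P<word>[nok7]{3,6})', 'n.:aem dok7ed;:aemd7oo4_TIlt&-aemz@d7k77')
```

['n', 'ok7', 'ed', '7oo', '4_TIlt', '7k77', '']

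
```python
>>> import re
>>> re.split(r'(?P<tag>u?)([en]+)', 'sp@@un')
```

The pattern matches optionally a literal 'u' (captured as 'tag'); then one or more of one of [en] (captured).
`re.split` interleaves the captured-group text with the surrounding fragments.

['sp@@', 'u', 'n', '']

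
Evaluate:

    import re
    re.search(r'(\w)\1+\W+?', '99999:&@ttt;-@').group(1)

The match spans [0:6] → '99999:'.
Captured: group 1 = '9'.

'9'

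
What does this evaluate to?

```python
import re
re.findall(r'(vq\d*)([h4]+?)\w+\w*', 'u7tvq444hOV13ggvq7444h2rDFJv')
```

Pattern: the literal 'vq', then zero or more of a digit (captured); then one or more of one of [h4] (lazy) (captured); then one or more of a word character, then zero or more of a word character.
With 2 capturing groups, `findall` returns a 2-tuple per match.

[('vq444', 'h')]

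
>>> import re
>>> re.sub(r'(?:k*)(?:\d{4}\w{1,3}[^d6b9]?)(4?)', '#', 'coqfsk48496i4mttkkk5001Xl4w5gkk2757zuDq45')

'coqfs#tt#5g#5'

This matches zero or more of a literal 'k' (non-capturing group); then exactly 4 of a digit, then 1 to 3 of a word character, then optionally any character except [d6b9] (non-capturing group); then optionally a literal '4' (captured).
Matches: at [5:14] → 'k48496i4m'; at [16:27] → 'kkk5001Xl4w'; at [29:40] → 'kk2757zuDq4'.
Every occurrence is swapped for '#'.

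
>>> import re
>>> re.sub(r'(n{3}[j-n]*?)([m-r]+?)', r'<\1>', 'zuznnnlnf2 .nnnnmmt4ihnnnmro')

'zuz<nnnl>f2 .<nnn>mmt4ih<nnn>ro'

Pattern: exactly 3 of a literal 'n', then zero or more of a character in [j-n] (lazy) (captured); then one or more of a character in [m-r] (lazy) (captured).
A non-greedy quantifier consumes as few characters as it can — just enough that the remainder of the pattern still matches from where it stops; whatever follows it matches normally.
Matches: at [3:8] → 'nnnln'; at [12:16] → 'nnnn'; at [22:26] → 'nnnm'.
Each match is replaced using the text its own group 1 captured.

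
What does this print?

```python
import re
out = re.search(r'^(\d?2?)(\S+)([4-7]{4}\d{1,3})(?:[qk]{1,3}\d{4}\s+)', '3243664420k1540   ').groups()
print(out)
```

The match spans [0:18] → '3243664420k1540   '.
Captured: group 1 = '32', group 2 = '43', group 3 = '664420'.

('32', '43', '664420')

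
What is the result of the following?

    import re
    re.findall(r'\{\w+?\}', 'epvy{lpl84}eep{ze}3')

['{lpl84}', '{ze}']

Walking the string: at [4:11] → '{lpl84}'; at [14:18] → '{ze}'.
No capturing groups, so `findall` returns the 2 full match strings.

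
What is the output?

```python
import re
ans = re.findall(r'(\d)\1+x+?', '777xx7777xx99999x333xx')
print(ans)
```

['7', '7', '9', '3']

The backreference `\1` re-matches whatever the first group consumed, character for character.
Walking the string: at [0:4] match '777x', group 1 = '7'; at [5:10] match '7777x', group 1 = '7'; at [11:17] match '99999x', group 1 = '9'; at [17:21] match '333x', group 1 = '3'.
Because there's exactly one group, `findall` drops the full match and keeps group 1 from each hit.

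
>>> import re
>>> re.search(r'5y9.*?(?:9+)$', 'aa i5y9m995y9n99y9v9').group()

'5y9m995y9n99y9v9'

The pattern matches the literal '5y9', then zero or more of any character (lazy); then one or more of a literal '9' (non-capturing group); then anchored at the end.
Unlike `match`, `search` isn't anchored — it looks for the pattern anywhere in the string.
The match spans [4:20] → '5y9m995y9n99y9v9'.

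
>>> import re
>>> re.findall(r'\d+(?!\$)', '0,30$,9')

['0', '3', '9']

The negative lookaround is zero-width — it rules out positions where the adjacent text would match, without consuming anything.
Scanning left to right: at [0:1] → '0'; at [2:3] → '3'; at [6:7] → '9'.
No capturing groups, so `findall` returns the 3 full match strings.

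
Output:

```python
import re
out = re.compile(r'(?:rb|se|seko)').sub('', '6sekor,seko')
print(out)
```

6kor,ko

Alternation tries branches left to right and keeps the first one that lets the overall match succeed at that position.
Matches: at [1:3] → 'se'; at [7:9] → 'se'.
Every occurrence is swapped for ''.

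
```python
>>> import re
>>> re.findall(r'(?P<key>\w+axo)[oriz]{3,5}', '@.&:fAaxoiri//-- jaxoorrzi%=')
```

['fAaxo', 'jaxo']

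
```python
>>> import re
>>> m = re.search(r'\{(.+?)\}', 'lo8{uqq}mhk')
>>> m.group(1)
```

'uqq'

The match spans [3:8] → '{uqq}'.
Captured: group 1 = 'uqq'.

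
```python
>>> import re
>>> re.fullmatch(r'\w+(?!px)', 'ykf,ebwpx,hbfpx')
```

A negative assertion filters positions out without eating any characters.
`fullmatch` succeeds only if the pattern covers the string from start to end.
Here there's no way to consume every character, so the call returns None.

None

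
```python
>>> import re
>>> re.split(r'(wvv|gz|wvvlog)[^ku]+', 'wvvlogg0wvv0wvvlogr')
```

['', 'wvv', '']

Alternation isn't longest-match — the leftmost alternative that fits at this position is chosen.
Matches to split on: at [0:19] → 'wvvlogg0wvv0wvvlogr'.
The group in the pattern means `split` returns the separators' captures alongside the pieces.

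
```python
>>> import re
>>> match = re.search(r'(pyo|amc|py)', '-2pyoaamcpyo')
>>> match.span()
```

(2, 5)

The regex engine tests alternatives in the order written; an earlier branch that matches wins even if a later one would match more.
`search` walks the string left to right and returns the first match it finds.
The match spans [2:5] → 'pyo'.
Captured: group 1 = 'pyo'.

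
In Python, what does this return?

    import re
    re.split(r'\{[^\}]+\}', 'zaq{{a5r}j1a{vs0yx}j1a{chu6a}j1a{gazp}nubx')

Splitting on the pattern gives 5 pieces.

['zaq', 'j1a', 'j1a', 'j1a', 'nubx']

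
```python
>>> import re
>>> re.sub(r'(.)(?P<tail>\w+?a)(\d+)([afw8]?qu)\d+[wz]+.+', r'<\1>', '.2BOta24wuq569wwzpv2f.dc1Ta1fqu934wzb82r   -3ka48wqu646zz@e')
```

Each match is replaced using the text its own group 1 captured.

'.2BOta24wuq569wwzpv2f<.>'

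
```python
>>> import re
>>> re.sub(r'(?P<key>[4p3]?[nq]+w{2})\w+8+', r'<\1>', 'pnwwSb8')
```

The pattern matches optionally one of [4p3], then one or more of one of [nq], then exactly 2 of the literal 'w' (captured as 'key'); then one or more of a word character, then one or more of the literal '8'.
Matches: at [0:7] → 'pnwwSb8'.
Each match is replaced using the text its own group 1 captured.

'<pnww>'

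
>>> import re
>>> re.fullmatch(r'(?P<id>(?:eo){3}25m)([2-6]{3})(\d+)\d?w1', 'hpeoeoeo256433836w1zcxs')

None

`fullmatch` succeeds only if the pattern covers the string from start to end.
Here the pattern can't cover the whole string, so the call returns None.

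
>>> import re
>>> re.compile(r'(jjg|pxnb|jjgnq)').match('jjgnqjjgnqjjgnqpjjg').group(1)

'jjg'

The match spans [0:3] → 'jjg'.
Captured: group 1 = 'jjg'.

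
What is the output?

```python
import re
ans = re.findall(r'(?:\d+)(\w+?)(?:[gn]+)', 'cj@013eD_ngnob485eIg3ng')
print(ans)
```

['eD_', 'eI', 'n']

The pattern matches one or more of a digit (non-capturing group); then one or more of a word character (lazy) (captured); then one or more of one of [gn] (non-capturing group).
With the lazy modifier that quantifier settles for the fewest repetitions that let the rest of the pattern succeed (the atoms after it are unaffected and can still be greedy).
Walking the string: at [3:12] match '013eD_ngn', group 1 = 'eD_'; at [14:20] match '485eIg', group 1 = 'eI'; at [20:23] match '3ng', group 1 = 'n'.
With a single group, `findall` returns only what that group captured — 3 items.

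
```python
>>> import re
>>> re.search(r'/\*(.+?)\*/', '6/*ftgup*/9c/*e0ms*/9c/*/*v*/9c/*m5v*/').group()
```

The match spans [1:10] → '/*ftgup*/'.

'/*ftgup*/'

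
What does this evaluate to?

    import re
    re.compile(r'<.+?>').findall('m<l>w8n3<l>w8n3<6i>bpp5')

['<l>', '<l>', '<6i>']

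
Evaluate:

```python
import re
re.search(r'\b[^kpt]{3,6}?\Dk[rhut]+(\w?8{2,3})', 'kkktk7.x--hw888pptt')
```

Here no position works, so the call returns None.

None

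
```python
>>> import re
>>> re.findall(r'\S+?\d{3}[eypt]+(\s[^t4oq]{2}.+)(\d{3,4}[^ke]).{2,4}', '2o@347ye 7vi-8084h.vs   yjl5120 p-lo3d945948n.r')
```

With 2 capturing groups, `findall` returns a 2-tuple per match.

[(' 7vi-8084h.vs   yjl5120 p-lo3d945', '948n')]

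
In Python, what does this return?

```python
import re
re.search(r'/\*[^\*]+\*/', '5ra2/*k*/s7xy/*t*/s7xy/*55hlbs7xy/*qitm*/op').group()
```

The match spans [4:9] → '/*k*/'.

'/*k*/'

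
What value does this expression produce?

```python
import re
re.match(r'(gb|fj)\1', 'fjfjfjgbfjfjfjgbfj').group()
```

'fjfj'

After group 1 captures some text, `\1` only succeeds where that same text appears again.
`match` is anchored at position 0; if the pattern doesn't fit there, it returns None.
The match spans [0:4] → 'fjfj'.
Captured: group 1 = 'fj'.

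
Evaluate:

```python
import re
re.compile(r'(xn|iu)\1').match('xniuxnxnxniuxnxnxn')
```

None

`\1` has to match the exact text group 1 already captured.
`re.match` only tries the pattern at the start of the string.
Here the string doesn't start with a match, so the call returns None.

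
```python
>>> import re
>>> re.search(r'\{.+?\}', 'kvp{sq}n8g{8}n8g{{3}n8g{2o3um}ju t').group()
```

A non-greedy quantifier consumes as few characters as it can — just enough that the remainder of the pattern still matches from where it stops; whatever follows it matches normally.
`search` walks the string left to right and returns the first match it finds.
The match spans [3:7] → '{sq}'.

'{sq}'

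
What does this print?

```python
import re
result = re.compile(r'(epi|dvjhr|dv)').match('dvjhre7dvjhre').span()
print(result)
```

`re.match` only tries the pattern at the start of the string.
The match spans [0:5] → 'dvjhr'.

(0, 5)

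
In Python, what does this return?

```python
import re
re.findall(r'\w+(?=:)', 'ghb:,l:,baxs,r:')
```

['ghb', 'l', 'r']

Lookahead/lookbehind check context without consuming it, so the matched span excludes the asserted characters.
Matches: at [0:3] → 'ghb'; at [5:6] → 'l'; at [13:14] → 'r'.
`findall` yields the raw match text (3 of them) because the pattern has no groups.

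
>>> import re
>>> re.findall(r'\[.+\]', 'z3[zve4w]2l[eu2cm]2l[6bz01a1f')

Scanning left to right: at [2:18] → '[zve4w]2l[eu2cm]'.
Since nothing is captured, `findall` lists the 1 matched substring directly.

['[zve4w]2l[eu2cm]']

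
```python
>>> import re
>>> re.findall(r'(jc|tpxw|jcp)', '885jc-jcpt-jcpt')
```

Alternation tries branches left to right and keeps the first one that lets the overall match succeed at that position.
Scanning left to right: at [3:5] match 'jc', group 1 = 'jc'; at [6:8] match 'jc', group 1 = 'jc'; at [11:13] match 'jc', group 1 = 'jc'.
With a single group, `findall` returns only what that group captured — 3 items.

['jc', 'jc', 'jc']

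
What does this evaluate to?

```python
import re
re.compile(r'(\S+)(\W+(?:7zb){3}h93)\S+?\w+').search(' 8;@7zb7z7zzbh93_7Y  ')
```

This matches one or more of a non-whitespace character (captured); then one or more of a non-word character, then the literal '7zb' repeated 3 times, then the literal 'h93' (captured); then one or more of a non-whitespace character (lazy), then one or more of a word character.
Unlike `match`, `search` isn't anchored — it looks for the pattern anywhere in the string.
Here the pattern never matches, so the call returns None.

None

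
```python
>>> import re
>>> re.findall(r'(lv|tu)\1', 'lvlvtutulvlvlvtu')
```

The backreference `\1` re-matches whatever the first group consumed, character for character.
Matches: at [0:4] match 'lvlv', group 1 = 'lv'; at [4:8] match 'tutu', group 1 = 'tu'; at [8:12] match 'lvlv', group 1 = 'lv'.
Because there's exactly one group, `findall` drops the full match and keeps group 1 from each hit.

['lv', 'tu', 'lv']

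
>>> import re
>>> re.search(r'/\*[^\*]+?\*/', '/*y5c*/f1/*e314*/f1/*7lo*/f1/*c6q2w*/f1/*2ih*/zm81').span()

The match spans [0:7] → '/*y5c*/'.

(0, 7)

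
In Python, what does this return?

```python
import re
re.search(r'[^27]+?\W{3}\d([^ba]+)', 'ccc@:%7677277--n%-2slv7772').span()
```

The pattern matches one or more of any character except [27] (lazy), then exactly 3 of a non-word character, then a digit; then one or more of any character except [ba] (captured).
`re.search` scans for the first position where the pattern succeeds.
The match spans [0:26] → 'ccc@:%7677277--n%-2slv7772'.
Captured: group 1 = '677277--n%-2slv7772'.

(0, 26)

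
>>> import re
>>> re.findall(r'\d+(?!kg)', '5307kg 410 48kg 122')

['530', '410', '4', '122']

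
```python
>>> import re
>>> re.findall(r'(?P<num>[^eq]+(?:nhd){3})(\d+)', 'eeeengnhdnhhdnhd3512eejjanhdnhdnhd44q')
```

Multiple groups make `findall` return tuples — one 2-tuple for the one match.

[('jjanhdnhdnhd', '44')]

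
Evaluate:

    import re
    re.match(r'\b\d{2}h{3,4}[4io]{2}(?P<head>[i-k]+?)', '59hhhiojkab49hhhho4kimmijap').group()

This matches a word boundary (`\b`, zero-width); then exactly 2 of a digit, then 3 to 4 of a literal 'h', then exactly 2 of one of [4io]; then one or more of a character in [i-k] (lazy) (captured as 'head').
A non-greedy quantifier consumes as few characters as it can — just enough that the remainder of the pattern still matches from where it stops; whatever follows it matches normally.
`re.match` only tries the pattern at the start of the string.
The match spans [0:8] → '59hhhioj'.
Captured: group 1 = 'j'.

'59hhhioj'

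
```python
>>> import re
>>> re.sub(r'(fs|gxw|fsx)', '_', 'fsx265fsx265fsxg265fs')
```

Alternation tries branches left to right and keeps the first one that lets the overall match succeed at that position.
`sub` substitutes '_' at each match site.

'_x265_x265_xg265_'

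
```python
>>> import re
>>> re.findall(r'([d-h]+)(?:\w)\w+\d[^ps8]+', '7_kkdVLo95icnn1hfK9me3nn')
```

The pattern matches one or more of a character in [d-h] (captured); then a word character (non-capturing group); then one or more of a word character, then a digit, then one or more of any character except [ps8].
Matches: at [4:24] match 'dVLo95icnn1hfK9me3nn', group 1 = 'd'.
Because there's exactly one group, `findall` drops the full match and keeps group 1 from the one hit.

['d']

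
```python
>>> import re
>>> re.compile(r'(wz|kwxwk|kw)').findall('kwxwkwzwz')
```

['kwxwk', 'wz', 'wz']

Branches in `(...|...)` are attempted left-to-right; the first branch that allows the whole pattern to succeed is taken.
Walking the string: at [0:5] match 'kwxwk', group 1 = 'kwxwk'; at [5:7] match 'wz', group 1 = 'wz'; at [7:9] match 'wz', group 1 = 'wz'.
With a single group, `findall` returns only what that group captured — 3 items.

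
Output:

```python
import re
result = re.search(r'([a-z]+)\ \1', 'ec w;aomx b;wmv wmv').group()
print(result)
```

wmv wmv

After group 1 captures some text, `\1` only succeeds where that same text appears again.
The match spans [12:19] → 'wmv wmv'.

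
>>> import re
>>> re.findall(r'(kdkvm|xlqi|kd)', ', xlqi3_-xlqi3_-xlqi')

One capturing group, so `findall` returns just the captured substring from each match — 3 in all.

['xlqi', 'xlqi', 'xlqi']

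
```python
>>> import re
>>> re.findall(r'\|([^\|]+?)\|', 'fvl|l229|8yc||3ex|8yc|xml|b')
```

Walking the string: at [3:9] match '|l229|', group 1 = 'l229'; at [13:18] match '|3ex|', group 1 = '3ex'; at [21:26] match '|xml|', group 1 = 'xml'.
`findall` collects group 1 from each match (3 total).

['l229', '3ex', 'xml']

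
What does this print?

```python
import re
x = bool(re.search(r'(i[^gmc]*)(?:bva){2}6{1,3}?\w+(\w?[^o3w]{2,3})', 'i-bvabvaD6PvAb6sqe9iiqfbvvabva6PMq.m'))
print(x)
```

Here nothing in the string fits, so the call returns None, and `bool(None)` is False.

False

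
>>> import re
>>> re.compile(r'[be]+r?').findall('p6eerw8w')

This matches one or more of one of [be]; then optionally a literal 'r'.
Walking the string: at [2:5] → 'eer'.
Since nothing is captured, `findall` lists the 1 matched substring directly.

['eer']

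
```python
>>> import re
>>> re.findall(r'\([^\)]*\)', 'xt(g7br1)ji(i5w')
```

`findall` yields the raw match text (1 of them) because the pattern has no groups.

['(g7br1)']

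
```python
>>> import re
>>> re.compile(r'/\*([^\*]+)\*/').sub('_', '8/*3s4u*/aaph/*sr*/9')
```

Each match is replaced by '_'.

'8_aaph_9'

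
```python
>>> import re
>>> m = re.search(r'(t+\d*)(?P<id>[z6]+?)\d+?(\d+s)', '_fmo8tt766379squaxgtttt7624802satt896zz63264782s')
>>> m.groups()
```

('tt76', '6', '79s')

The match spans [5:14] → 'tt766379s'.
Captured: group 1 = 'tt76', group 2 = '6', group 3 = '79s'.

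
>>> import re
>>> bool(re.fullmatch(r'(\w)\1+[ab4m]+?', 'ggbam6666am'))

False

A backreference is literal: `\1` must see the identical characters the first group matched.
`fullmatch` succeeds only if the pattern covers the string from start to end.
Here the string isn't matched end-to-end, so the call returns None, and `bool(None)` is False.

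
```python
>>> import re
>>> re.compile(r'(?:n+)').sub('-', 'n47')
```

'-47'

This matches one or more of a literal 'n' (non-capturing group).
Matches: at [0:1] → 'n'.
`sub` substitutes '-' at each match site.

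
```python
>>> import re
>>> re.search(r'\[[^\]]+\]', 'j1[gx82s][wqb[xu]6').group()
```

Unlike `match`, `search` isn't anchored — it looks for the pattern anywhere in the string.
The match spans [2:9] → '[gx82s]'.

'[gx82s]'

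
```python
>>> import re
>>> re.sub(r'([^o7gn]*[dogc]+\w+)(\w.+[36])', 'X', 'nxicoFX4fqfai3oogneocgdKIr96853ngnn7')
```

This matches zero or more of any character except [o7gn], then one or more of one of [dogc], then one or more of a word character (captured); then a word character, then one or more of any character, then one of [36] (captured).
Matches: at [1:31] → 'xicoFX4fqfai3oogneocgdKIr96853'.
Every occurrence is swapped for 'X'.

'nXngnn7'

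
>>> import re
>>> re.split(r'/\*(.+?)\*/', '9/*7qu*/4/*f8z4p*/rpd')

Matches to split on: at [1:8] → '/*7qu*/'; at [9:18] → '/*f8z4p*/'.
Because the pattern has a capturing group, `split` also inserts each captured text between the pieces.

['9', '7qu', '4', 'f8z4p', 'rpd']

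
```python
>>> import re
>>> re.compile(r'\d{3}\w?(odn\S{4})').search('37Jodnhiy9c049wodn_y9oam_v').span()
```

The pattern matches exactly 3 of a digit; then optionally a word character; then the literal 'odn', then exactly 4 of a non-whitespace character (captured).
The match spans [11:22] → '049wodn_y9o'.

(11, 22)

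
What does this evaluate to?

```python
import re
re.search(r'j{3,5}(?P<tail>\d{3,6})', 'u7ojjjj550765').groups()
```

('550765',)

The match spans [3:13] → 'jjjj550765'.
Captured: group 1 = '550765'.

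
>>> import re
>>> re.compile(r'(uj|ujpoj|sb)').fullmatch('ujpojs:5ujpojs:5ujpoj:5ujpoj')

`re.fullmatch` requires the pattern to consume the entire string.
Here the pattern can't cover the whole string, so the call returns None.

None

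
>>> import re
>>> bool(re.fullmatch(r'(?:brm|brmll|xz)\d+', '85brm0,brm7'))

False

For `fullmatch`, every character of the input must be accounted for by the pattern.
Here the pattern can't cover the whole string, so the call returns None, and `bool(None)` is False.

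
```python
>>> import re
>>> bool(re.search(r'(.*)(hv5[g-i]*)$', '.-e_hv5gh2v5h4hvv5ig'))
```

False

Here the pattern never matches, so the call returns None, and `bool(None)` is False.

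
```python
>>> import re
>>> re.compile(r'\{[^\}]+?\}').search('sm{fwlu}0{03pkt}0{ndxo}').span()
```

(2, 8)

`re.search` scans for the first position where the pattern succeeds.
The match spans [2:8] → '{fwlu}'.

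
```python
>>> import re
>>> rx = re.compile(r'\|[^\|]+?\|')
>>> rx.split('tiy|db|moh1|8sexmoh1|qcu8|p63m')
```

['tiy', 'moh1', 'qcu8|p63m']

Matches to split on: at [3:7] → '|db|'; at [11:21] → '|8sexmoh1|'.
`split` removes every match and returns the 3 fragments in between.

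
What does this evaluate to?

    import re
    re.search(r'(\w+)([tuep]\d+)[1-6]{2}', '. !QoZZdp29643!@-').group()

This matches one or more of a word character (captured); then one of [tuep], then one or more of a digit (captured); then exactly 2 of a character in [1-6].
Unlike `match`, `search` isn't anchored — it looks for the pattern anywhere in the string.
The match spans [3:14] → 'QoZZdp29643'.
Captured: group 1 = 'QoZZd', group 2 = 'p296'.

'QoZZdp29643'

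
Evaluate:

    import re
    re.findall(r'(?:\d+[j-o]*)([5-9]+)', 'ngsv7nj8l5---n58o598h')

['8', '598']

The pattern matches one or more of a digit, then zero or more of a character in [j-o] (non-capturing group); then one or more of a character in [5-9] (captured).
Walking the string: at [4:8] match '7nj8', group 1 = '8'; at [14:20] match '58o598', group 1 = '598'.
`findall` collects group 1 from each match (2 total).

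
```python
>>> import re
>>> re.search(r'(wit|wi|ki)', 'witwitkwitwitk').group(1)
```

'wit'

The match spans [0:3] → 'wit'.
Captured: group 1 = 'wit'.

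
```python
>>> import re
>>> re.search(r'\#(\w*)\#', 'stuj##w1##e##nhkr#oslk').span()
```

(4, 6)

The match spans [4:6] → '##'.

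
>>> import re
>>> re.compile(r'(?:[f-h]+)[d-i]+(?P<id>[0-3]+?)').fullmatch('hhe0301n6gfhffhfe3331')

None

Pattern: one or more of a character in [f-h] (non-capturing group); then one or more of a character in [d-i]; then one or more of a character in [0-3] (lazy) (captured as 'id').
`re.fullmatch` requires the pattern to consume the entire string.
Here there's no way to consume every character, so the call returns None.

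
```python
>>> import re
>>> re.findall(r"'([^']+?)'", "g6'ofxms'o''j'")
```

['ofxms', 'j']

Because there's exactly one group, `findall` drops the full match and keeps group 1 from each hit.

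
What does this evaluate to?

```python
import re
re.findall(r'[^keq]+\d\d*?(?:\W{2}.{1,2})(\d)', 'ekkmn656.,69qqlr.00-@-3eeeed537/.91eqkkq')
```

`findall` collects group 1 from each match (3 total).

['9', '3', '1']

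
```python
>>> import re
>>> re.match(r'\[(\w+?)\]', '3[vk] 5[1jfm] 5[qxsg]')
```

None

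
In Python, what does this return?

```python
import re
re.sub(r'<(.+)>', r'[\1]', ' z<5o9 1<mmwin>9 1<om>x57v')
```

' z[5o9 1<mmwin>9 1<om]x57v'

The replacement refers to a captured group, so each match is rewritten using its own captured text.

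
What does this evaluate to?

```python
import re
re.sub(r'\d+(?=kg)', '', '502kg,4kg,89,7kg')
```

The `(?=…)`/`(?<=…)` assertion just peeks at neighbouring text; it doesn't advance the match position.
Matches: at [0:3] → '502'; at [6:7] → '4'; at [13:14] → '7'.
Every occurrence is swapped for ''.

'kg,kg,89,kg'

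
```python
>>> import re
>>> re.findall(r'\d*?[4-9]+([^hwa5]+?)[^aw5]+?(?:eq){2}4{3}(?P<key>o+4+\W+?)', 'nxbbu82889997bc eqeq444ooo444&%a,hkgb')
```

[('2', 'ooo444&')]

Pattern: zero or more of a digit (lazy); then one or more of a character in [4-9]; then one or more of any character except [hwa5] (lazy) (captured); then one or more of any character except [aw5] (lazy), then the literal 'eq' repeated 2 times, then exactly 3 of a literal '4'; then one or more of a literal 'o', then one or more of a literal '4', then one or more of a non-word character (lazy) (captured as 'key').
With 2 capturing groups, `findall` returns a 2-tuple per match.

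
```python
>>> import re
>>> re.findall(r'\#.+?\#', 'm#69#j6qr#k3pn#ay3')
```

['#69#', '#k3pn#']

A `+?`/`*?`/`{m,n}?` starts at its minimum and grows only as far as needed for what follows to match.
Matches: at [1:5] → '#69#'; at [9:15] → '#k3pn#'.
No capturing groups, so `findall` returns the 2 full match strings.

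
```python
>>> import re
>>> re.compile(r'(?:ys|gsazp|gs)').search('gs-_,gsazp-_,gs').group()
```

'gs'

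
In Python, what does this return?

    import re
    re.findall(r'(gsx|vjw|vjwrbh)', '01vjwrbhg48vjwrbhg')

Branches in `(...|...)` are attempted left-to-right; the first branch that allows the whole pattern to succeed is taken.
Because there's exactly one group, `findall` drops the full match and keeps group 1 from each hit.

['vjw', 'vjw']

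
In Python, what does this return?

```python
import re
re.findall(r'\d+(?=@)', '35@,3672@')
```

['35', '3672']

The lookaround is zero-width — it requires the adjacent text to match without consuming it, so the asserted text isn't part of the match.
Matches: at [0:2] → '35'; at [4:8] → '3672'.
No capturing groups, so `findall` returns the 2 full match strings.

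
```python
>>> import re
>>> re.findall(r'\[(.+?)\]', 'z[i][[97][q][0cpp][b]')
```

A non-greedy quantifier consumes as few characters as it can — just enough that the remainder of the pattern still matches from where it stops; whatever follows it matches normally.
Matches: at [1:4] match '[i]', group 1 = 'i'; at [4:9] match '[[97]', group 1 = '[97'; at [9:12] match '[q]', group 1 = 'q'; at [12:18] match '[0cpp]', group 1 = '0cpp'; at [18:21] match '[b]', group 1 = 'b'.
One capturing group, so `findall` returns just the captured substring from each match — 5 in all.

['i', '[97', 'q', '0cpp', 'b']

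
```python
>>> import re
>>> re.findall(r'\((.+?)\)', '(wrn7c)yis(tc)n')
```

['wrn7c', 'tc']

Matches: at [0:7] match '(wrn7c)', group 1 = 'wrn7c'; at [10:14] match '(tc)', group 1 = 'tc'.
With a single group, `findall` returns only what that group captured — 2 items.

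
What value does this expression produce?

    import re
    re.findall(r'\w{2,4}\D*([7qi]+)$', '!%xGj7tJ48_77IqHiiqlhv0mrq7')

['7']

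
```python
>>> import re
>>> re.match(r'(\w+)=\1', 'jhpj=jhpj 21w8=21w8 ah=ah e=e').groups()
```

('jhpj',)

A backreference is literal: `\1` must see the identical characters the first group matched.
`re.match` won't scan ahead — the pattern has to work from the very first character.
The match spans [0:9] → 'jhpj=jhpj'.
Captured: group 1 = 'jhpj'.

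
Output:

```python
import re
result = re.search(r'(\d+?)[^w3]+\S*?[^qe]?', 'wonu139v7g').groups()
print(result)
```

('13',)

This matches one or more of a digit (lazy) (captured); then one or more of any character except [w3]; then zero or more of a non-whitespace character (lazy), then optionally any character except [qe].
`re.search` tries every starting position until one works.
The match spans [4:10] → '139v7g'.
Captured: group 1 = '13'.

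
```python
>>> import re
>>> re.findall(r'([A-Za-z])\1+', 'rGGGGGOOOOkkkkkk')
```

['G', 'O', 'k']

`\1` has to match the exact text group 1 already captured.
One capturing group, so `findall` returns just the captured substring from each match — 3 in all.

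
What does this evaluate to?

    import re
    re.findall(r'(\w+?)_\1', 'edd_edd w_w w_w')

['edd', 'w', 'w']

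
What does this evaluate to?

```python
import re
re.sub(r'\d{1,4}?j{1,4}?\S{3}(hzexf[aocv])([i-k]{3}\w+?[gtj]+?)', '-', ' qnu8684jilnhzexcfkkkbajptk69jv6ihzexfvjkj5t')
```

' qnu8684jilnhzexcfkkkbajptk-'

This matches 1 to 4 of a digit (lazy), then 1 to 4 of the literal 'j' (lazy), then exactly 3 of a non-whitespace character; then the literal 'hz', then the literal 'exf', then one of [aocv] (captured); then exactly 3 of a character in [i-k], then one or more of a word character (lazy), then one or more of one of [gtj] (lazy) (captured).
Matches: at [27:44] → '69jv6ihzexfvjkj5t'.
Every occurrence is swapped for '-'.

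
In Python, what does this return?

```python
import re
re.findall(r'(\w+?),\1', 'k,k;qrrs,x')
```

['k']

The backreference `\1` re-matches whatever the first group consumed, character for character.
Walking the string: at [0:3] match 'k,k', group 1 = 'k'.
`findall` collects group 1 from the one match (1 total).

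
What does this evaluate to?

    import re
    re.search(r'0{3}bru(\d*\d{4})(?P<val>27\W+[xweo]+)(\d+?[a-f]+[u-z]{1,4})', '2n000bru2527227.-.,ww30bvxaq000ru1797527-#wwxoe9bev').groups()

('25272', '27.-.,ww', '30bvx')

The match spans [2:26] → '000bru2527227.-.,ww30bvx'.
Captured: group 1 = '25272', group 2 = '27.-.,ww', group 3 = '30bvx'.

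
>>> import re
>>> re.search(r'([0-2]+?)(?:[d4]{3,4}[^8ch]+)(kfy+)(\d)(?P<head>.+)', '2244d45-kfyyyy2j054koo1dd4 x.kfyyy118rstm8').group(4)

Pattern: one or more of a character in [0-2] (lazy) (captured); then 3 to 4 of one of [d4], then one or more of any character except [8ch] (non-capturing group); then the literal 'kf', then one or more of the literal 'y' (captured); then a digit (captured); then one or more of any character (captured as 'head').
`re.search` scans for the first position where the pattern succeeds.
The match spans [0:42] → '2244d45-kfyyyy2j054koo1dd4 x.kfyyy118rstm8'.
Captured: group 1 = '22', group 2 = 'kfyyy', group 3 = '1', group 4 = '18rstm8'.

'18rstm8'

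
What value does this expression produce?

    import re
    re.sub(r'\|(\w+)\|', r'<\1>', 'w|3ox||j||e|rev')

'w<3ox><j><e>rev'

Matches: at [1:6] → '|3ox|'; at [6:9] → '|j|'; at [9:12] → '|e|'.
Each match is replaced using the text its own group 1 captured.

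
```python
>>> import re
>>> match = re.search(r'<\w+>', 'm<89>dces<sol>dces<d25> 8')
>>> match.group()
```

'<89>'

`search` walks the string left to right and returns the first match it finds.
The match spans [1:5] → '<89>'.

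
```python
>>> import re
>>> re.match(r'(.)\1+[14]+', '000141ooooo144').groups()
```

After group 1 captures some text, `\1` only succeeds where that same text appears again.
With `match`, the pattern is implicitly anchored at the beginning.
The match spans [0:6] → '000141'.
Captured: group 1 = '0'.

('0',)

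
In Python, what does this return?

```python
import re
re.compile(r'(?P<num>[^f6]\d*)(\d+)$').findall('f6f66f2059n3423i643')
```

The pattern matches any character except [f6], then zero or more of a digit (captured as 'num'); then one or more of a digit (captured); then anchored at the end.
Scanning left to right: at [15:19] match 'i643', groups = ('i64', '3').
`findall` packs the 2 group values into a tuple for every match.

[('i64', '3')]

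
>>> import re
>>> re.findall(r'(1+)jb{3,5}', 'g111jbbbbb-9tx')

Pattern: one or more of a literal '1' (captured); then a literal 'j', then 3 to 5 of the literal 'b'.
`findall` collects group 1 from the one match (1 total).

['111']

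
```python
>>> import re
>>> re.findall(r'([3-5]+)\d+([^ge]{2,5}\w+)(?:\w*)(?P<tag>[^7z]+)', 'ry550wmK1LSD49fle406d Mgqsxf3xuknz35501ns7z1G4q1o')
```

[('55', 'wmK1LSD49fle406d', ' Mgqsxf3xukn'), ('355', 'ns7z1G4q1', 'o')]

The pattern matches one or more of a character in [3-5] (captured); then one or more of a digit; then 2 to 5 of any character except [ge], then one or more of a word character (captured); then zero or more of a word character (non-capturing group); then one or more of any character except [7z] (captured as 'tag').
Scanning left to right: at [2:33] match '550wmK1LSD49fle406d Mgqsxf3xukn', groups = ('55', 'wmK1LSD49fle406d', ' Mgqsxf3xukn'); at [34:49] match '35501ns7z1G4q1o', groups = ('355', 'ns7z1G4q1', 'o').
3 groups means each result is a tuple of 3 captured strings — 2 here.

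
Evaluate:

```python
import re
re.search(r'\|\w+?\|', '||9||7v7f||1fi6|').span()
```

The match spans [1:4] → '|9|'.

(1, 4)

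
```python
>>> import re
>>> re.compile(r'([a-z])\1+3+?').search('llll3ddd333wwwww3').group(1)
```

A backreference is literal: `\1` must see the identical characters the first group matched.
`re.search` scans for the first position where the pattern succeeds.
The match spans [0:5] → 'llll3'.
Captured: group 1 = 'l'.

'l'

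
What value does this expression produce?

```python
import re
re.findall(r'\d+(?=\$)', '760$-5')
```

Because the assertion is zero-width, the text it checks is not consumed and won't appear in the result.
Matches: at [0:3] → '760'.
With no groups in the pattern, `findall` gives back each whole match — 1 here.

['760']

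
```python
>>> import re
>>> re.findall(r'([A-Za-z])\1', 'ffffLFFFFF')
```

['f', 'f', 'F', 'F']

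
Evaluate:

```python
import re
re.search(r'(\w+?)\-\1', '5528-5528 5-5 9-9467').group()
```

'5528-5528'

`\1` is not a pattern — it's the concrete string captured by group 1, re-applied verbatim.
`re.search` tries every starting position until one works.
The match spans [0:9] → '5528-5528'.
Captured: group 1 = '5528'.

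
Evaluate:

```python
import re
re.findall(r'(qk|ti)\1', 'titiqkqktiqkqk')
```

['ti', 'qk', 'qk']

The backreference `\1` re-matches whatever the first group consumed, character for character.
Walking the string: at [0:4] match 'titi', group 1 = 'ti'; at [4:8] match 'qkqk', group 1 = 'qk'; at [10:14] match 'qkqk', group 1 = 'qk'.
One capturing group, so `findall` returns just the captured substring from each match — 3 in all.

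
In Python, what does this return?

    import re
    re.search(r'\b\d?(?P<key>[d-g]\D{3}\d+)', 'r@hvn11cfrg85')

Here the pattern never matches, so the call returns None.

None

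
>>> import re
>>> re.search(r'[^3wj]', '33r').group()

The pattern matches any character except [3wj].
`re.search` tries every starting position until one works.
The match spans [2:3] → 'r'.

'r'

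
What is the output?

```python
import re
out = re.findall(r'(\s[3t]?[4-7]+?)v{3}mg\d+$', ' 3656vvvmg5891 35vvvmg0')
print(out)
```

[' 35']

Pattern: whitespace, then optionally one of [3t], then one or more of a character in [4-7] (lazy) (captured); then exactly 3 of the literal 'v', then the literal 'mg', then one or more of a digit; then anchored at the end.
Walking the string: at [14:23] match ' 35vvvmg0', group 1 = ' 35'.
Because there's exactly one group, `findall` drops the full match and keeps group 1 from the one hit.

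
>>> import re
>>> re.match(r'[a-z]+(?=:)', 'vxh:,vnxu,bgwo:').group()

'vxh'

`re.match` only tries the pattern at the start of the string.
The match spans [0:3] → 'vxh'.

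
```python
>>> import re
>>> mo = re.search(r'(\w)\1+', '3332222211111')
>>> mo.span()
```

(0, 3)

A backreference is literal: `\1` must see the identical characters the first group matched.
`re.search` scans for the first position where the pattern succeeds.
The match spans [0:3] → '333'.
Captured: group 1 = '3'.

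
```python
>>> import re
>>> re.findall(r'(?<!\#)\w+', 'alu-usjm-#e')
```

The negative lookaround is zero-width — it rules out positions where the adjacent text would match, without consuming anything.
Scanning left to right: at [0:3] → 'alu'; at [4:8] → 'usjm'.
Since nothing is captured, `findall` lists the 2 matched substrings directly.

['alu', 'usjm']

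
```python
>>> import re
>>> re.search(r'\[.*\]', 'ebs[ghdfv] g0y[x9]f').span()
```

(3, 18)

`re.search` scans for the first position where the pattern succeeds.
The match spans [3:18] → '[ghdfv] g0y[x9]'.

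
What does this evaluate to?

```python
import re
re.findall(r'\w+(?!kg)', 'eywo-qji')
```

The negative lookaround is zero-width — it rules out positions where the adjacent text would match, without consuming anything.
Scanning left to right: at [0:4] → 'eywo'; at [5:8] → 'qji'.
No capturing groups, so `findall` returns the 2 full match strings.

['eywo', 'qji']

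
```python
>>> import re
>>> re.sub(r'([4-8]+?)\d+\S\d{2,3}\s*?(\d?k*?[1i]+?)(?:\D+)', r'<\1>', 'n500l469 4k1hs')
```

'n<5>'

The pattern matches one or more of a character in [4-8] (lazy) (captured); then one or more of a digit, then a non-whitespace character; then 2 to 3 of a digit, then zero or more of whitespace (lazy); then optionally a digit, then zero or more of a literal 'k' (lazy), then one or more of one of [1i] (lazy) (captured); then one or more of a non-digit (non-capturing group).
`\1` in the replacement pulls in group 1's text for each match.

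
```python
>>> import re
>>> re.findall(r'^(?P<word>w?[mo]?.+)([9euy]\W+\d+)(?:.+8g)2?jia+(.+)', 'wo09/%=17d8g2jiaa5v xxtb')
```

[('wo0', '9/%=17', '5v xxtb')]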